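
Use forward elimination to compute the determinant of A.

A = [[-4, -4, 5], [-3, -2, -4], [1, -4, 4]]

det(A) = 134

Forward elimination:
R2 <- R2 - (3/4)*R1:  [     0      1  -31/4 ]
R3 <- R3 - (-1/4)*R1:  [    0    -5  21/4 ]
R3 <- R3 - (-5)*R2:  [     0      0  -67/2 ]
Upper-triangular form:
[ -4  -4      5 ]
[  0   1  -31/4 ]
[  0   0  -67/2 ]
det(A) = (-1)^0 * (-4) * (1) * (-67/2) = 134  (0 row swaps -> sign +1)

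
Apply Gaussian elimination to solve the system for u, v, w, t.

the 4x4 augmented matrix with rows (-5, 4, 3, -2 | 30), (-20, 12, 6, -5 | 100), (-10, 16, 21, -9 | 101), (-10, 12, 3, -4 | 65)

Forward elimination on [A|b]:
R2 <- R2 - (4)*R1:  [   0   -4   -6    3  -20 ]
R3 <- R3 - (2)*R1:  [  0   8  15  -5  41 ]
R4 <- R4 - (2)*R1:  [  0   4  -3   0   5 ]
R3 <- R3 - (-2)*R2:  [ 0  0  3  1  1 ]
R4 <- R4 - (-1)*R2:  [   0    0   -9    3  -15 ]
R4 <- R4 - (-3)*R3:  [   0    0    0    6  -12 ]
Row echelon form:
[ -5   4   3  -2  |   30 ]
[  0  -4  -6   3  |  -20 ]
[  0   0   3   1  |    1 ]
[  0   0   0   6  |  -12 ]
Back-substitution:
t = (-12) / 6 = -2
w = (1 - (1)*(-2)) / 3 = 1
v = (-20 - (-6)*(1) - (3)*(-2)) / -4 = 2
u = (30 - (4)*(2) - (3)*(1) - (-2)*(-2)) / -5 = -3

(-3, 2, 1, -2)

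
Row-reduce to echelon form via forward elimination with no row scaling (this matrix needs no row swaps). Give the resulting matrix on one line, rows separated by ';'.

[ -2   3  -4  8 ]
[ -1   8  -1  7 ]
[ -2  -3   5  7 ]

REF = [-2 3 -4 8; 0 13/2 1 3; 0 0 129/13 23/13]

Forward elimination:
R2 <- R2 - (1/2)*R1:  [    0  13/2     1     3 ]
R3 <- R3 - (1)*R1:  [  0  -6   9  -1 ]
R3 <- R3 - (-12/13)*R2:  [      0       0  129/13   23/13 ]
Row echelon form:
[ -2     3      -4      8 ]
[  0  13/2       1      3 ]
[  0     0  129/13  23/13 ]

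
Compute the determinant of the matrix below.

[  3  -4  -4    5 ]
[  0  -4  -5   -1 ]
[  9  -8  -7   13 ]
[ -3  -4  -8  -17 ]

det(A) = 72

Forward elimination:
R3 <- R3 - (3)*R1:  [  0   4   5  -2 ]
R4 <- R4 - (-1)*R1:  [   0   -8  -12  -12 ]
R3 <- R3 - (-1)*R2:  [  0   0   0  -3 ]
R4 <- R4 - (2)*R2:  [   0    0   -2  -10 ]
R3 <-> R4   (pivot in column 3 was zero)
[ 3  -4  -4    5 ]
[ 0  -4  -5   -1 ]
[ 0   0  -2  -10 ]
[ 0   0   0   -3 ]
Upper-triangular form:
[ 3  -4  -4    5 ]
[ 0  -4  -5   -1 ]
[ 0   0  -2  -10 ]
[ 0   0   0   -3 ]
det(A) = (-1)^1 * (3) * (-4) * (-2) * (-3) = 72  (1 row swap -> sign -1)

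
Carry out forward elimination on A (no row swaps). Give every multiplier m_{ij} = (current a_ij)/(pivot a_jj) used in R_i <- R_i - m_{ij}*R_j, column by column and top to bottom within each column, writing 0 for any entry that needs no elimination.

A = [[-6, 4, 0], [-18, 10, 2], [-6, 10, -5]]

Forward elimination:
R2 <- R2 - (3)*R1:  [  0  -2   2 ]
R3 <- R3 - (1)*R1:  [  0   6  -5 ]
R3 <- R3 - (-3)*R2:  [ 0  0  1 ]
Multipliers (in order of application): m_{21} = 3, m_{31} = 1, m_{32} = -3

multipliers: 3, 1, -3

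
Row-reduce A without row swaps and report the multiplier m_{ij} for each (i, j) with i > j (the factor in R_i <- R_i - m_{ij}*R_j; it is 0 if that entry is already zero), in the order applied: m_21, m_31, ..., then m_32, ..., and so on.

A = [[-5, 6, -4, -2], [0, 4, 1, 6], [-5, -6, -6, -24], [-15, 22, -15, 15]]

multipliers: 0, 1, 3, -3, 1, -4

Forward elimination:
R2: entry in column 1 is already 0 -> m_{21} = 0 (no row operation needed)
R3 <- R3 - (1)*R1:  [   0  -12   -2  -22 ]
R4 <- R4 - (3)*R1:  [  0   4  -3  21 ]
R3 <- R3 - (-3)*R2:  [  0   0   1  -4 ]
R4 <- R4 - (1)*R2:  [  0   0  -4  15 ]
R4 <- R4 - (-4)*R3:  [  0   0   0  -1 ]
Multipliers (in order of application): m_{21} = 0, m_{31} = 1, m_{41} = 3, m_{32} = -3, m_{42} = 1, m_{43} = -4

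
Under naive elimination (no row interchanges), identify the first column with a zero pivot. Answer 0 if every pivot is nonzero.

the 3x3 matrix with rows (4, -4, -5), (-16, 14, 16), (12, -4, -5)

first zero-pivot column = 0

Naive forward elimination:
R2 <- R2 - (-4)*R1:  [  0  -2  -4 ]
R3 <- R3 - (3)*R1:  [  0   8  10 ]
R3 <- R3 - (-4)*R2:  [  0   0  -6 ]
All pivots nonzero; naive elimination completes without hitting a zero pivot.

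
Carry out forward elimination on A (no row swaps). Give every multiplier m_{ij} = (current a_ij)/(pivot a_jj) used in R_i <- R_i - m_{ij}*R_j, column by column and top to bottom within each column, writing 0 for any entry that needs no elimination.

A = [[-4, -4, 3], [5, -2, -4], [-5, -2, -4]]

multipliers: -5/4, 5/4, -3/7

Forward elimination:
R2 <- R2 - (-5/4)*R1:  [    0    -7  -1/4 ]
R3 <- R3 - (5/4)*R1:  [     0      3  -31/4 ]
R3 <- R3 - (-3/7)*R2:  [     0      0  -55/7 ]
Multipliers (in order of application): m_{21} = -5/4, m_{31} = 5/4, m_{32} = -3/7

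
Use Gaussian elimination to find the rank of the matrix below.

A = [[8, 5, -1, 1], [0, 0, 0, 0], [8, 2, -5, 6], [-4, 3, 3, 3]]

Row reduction:
R3 <- R3 - (1)*R1:  [  0  -3  -4   5 ]
R4 <- R4 - (-1/2)*R1:  [    0  11/2   5/2   7/2 ]
R2 <-> R3   (pivot in column 2 was zero)
[ 8     5   -1    1 ]
[ 0    -3   -4    5 ]
[ 0     0    0    0 ]
[ 0  11/2  5/2  7/2 ]
R4 <- R4 - (-11/6)*R2:  [     0      0  -29/6   38/3 ]
R3 <-> R4   (pivot in column 3 was zero)
[ 8   5     -1     1 ]
[ 0  -3     -4     5 ]
[ 0   0  -29/6  38/3 ]
[ 0   0      0     0 ]
Row echelon form:
[ 8   5     -1     1 ]
[ 0  -3     -4     5 ]
[ 0   0  -29/6  38/3 ]
[ 0   0      0     0 ]
Nonzero rows / pivot columns: 3

rank(A) = 3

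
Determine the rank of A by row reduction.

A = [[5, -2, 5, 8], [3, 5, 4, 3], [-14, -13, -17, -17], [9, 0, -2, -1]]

Row reduction:
R2 <- R2 - (3/5)*R1:  [    0  31/5     1  -9/5 ]
R3 <- R3 - (-14/5)*R1:  [     0  -93/5     -3   27/5 ]
R4 <- R4 - (9/5)*R1:  [     0   18/5    -11  -77/5 ]
R3 <- R3 - (-3)*R2:  [ 0  0  0  0 ]
R4 <- R4 - (18/31)*R2:  [       0        0  -359/31  -445/31 ]
R3 <-> R4   (pivot in column 3 was zero)
[ 5    -2        5        8 ]
[ 0  31/5        1     -9/5 ]
[ 0     0  -359/31  -445/31 ]
[ 0     0        0        0 ]
Row echelon form:
[ 5    -2        5        8 ]
[ 0  31/5        1     -9/5 ]
[ 0     0  -359/31  -445/31 ]
[ 0     0        0        0 ]
Nonzero rows / pivot columns: 3

rank(A) = 3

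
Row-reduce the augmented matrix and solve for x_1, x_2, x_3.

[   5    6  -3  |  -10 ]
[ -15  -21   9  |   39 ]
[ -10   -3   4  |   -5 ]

(1, -3, -1)

Forward elimination on [A|b]:
R2 <- R2 - (-3)*R1:  [  0  -3   0   9 ]
R3 <- R3 - (-2)*R1:  [   0    9   -2  -25 ]
R3 <- R3 - (-3)*R2:  [  0   0  -2   2 ]
Row echelon form:
[ 5   6  -3  |  -10 ]
[ 0  -3   0  |    9 ]
[ 0   0  -2  |    2 ]
Back-substitution:
x_3 = (2) / -2 = -1
x_2 = (9) / -3 = -3
x_1 = (-10 - (6)*(-3) - (-3)*(-1)) / 5 = 1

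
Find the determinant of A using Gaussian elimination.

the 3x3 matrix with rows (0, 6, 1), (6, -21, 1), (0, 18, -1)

det(A) = 144

Forward elimination:
R1 <-> R2   (pivot in column 1 was zero)
[ 6  -21   1 ]
[ 0    6   1 ]
[ 0   18  -1 ]
R3 <- R3 - (3)*R2:  [  0   0  -4 ]
Upper-triangular form:
[ 6  -21   1 ]
[ 0    6   1 ]
[ 0    0  -4 ]
det(A) = (-1)^1 * (6) * (6) * (-4) = 144  (1 row swap -> sign -1)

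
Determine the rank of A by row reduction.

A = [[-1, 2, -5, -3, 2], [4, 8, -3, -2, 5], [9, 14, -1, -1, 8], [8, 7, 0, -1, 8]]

rank(A) = 3

Row reduction:
R2 <- R2 - (-4)*R1:  [   0   16  -23  -14   13 ]
R3 <- R3 - (-9)*R1:  [   0   32  -46  -28   26 ]
R4 <- R4 - (-8)*R1:  [   0   23  -40  -25   24 ]
R3 <- R3 - (2)*R2:  [ 0  0  0  0  0 ]
R4 <- R4 - (23/16)*R2:  [       0        0  -111/16    -39/8    85/16 ]
R3 <-> R4   (pivot in column 3 was zero)
[ -1   2       -5     -3      2 ]
[  0  16      -23    -14     13 ]
[  0   0  -111/16  -39/8  85/16 ]
[  0   0        0      0      0 ]
Row echelon form:
[ -1   2       -5     -3      2 ]
[  0  16      -23    -14     13 ]
[  0   0  -111/16  -39/8  85/16 ]
[  0   0        0      0      0 ]
Nonzero rows / pivot columns: 3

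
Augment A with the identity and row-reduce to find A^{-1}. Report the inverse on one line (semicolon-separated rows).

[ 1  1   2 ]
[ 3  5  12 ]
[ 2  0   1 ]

Gauss-Jordan on [A | I]:
R2 <- R2 - (3)*R1:  [  0   2   6  |  -3   1   0 ]
R3 <- R3 - (2)*R1:  [  0  -2  -3  |  -2   0   1 ]
R2 <- (1/2)*R2:  [    0     1     3  |  -3/2   1/2     0 ]
R1 <- R1 - (1)*R2:  [    1     0    -1  |   5/2  -1/2     0 ]
R3 <- R3 - (-2)*R2:  [  0   0   3  |  -5   1   1 ]
R3 <- (1/3)*R3:  [    0     0     1  |  -5/3   1/3   1/3 ]
R1 <- R1 - (-1)*R3:  [    1     0     0  |   5/6  -1/6   1/3 ]
R2 <- R2 - (3)*R3:  [    0     1     0  |   7/2  -1/2    -1 ]
Right block of [I | A^{-1}] is the inverse:
[  5/6  -1/6  1/3 ]
[  7/2  -1/2   -1 ]
[ -5/3   1/3  1/3 ]

inverse = [5/6 -1/6 1/3; 7/2 -1/2 -1; -5/3 1/3 1/3]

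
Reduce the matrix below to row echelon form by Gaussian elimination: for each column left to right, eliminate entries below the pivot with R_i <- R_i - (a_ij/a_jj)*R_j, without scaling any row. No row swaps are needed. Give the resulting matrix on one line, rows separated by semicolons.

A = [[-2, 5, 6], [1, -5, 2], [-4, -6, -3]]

Forward elimination:
R2 <- R2 - (-1/2)*R1:  [    0  -5/2     5 ]
R3 <- R3 - (2)*R1:  [   0  -16  -15 ]
R3 <- R3 - (32/5)*R2:  [   0    0  -47 ]
Row echelon form:
[ -2     5    6 ]
[  0  -5/2    5 ]
[  0     0  -47 ]

REF = [-2 5 6; 0 -5/2 5; 0 0 -47]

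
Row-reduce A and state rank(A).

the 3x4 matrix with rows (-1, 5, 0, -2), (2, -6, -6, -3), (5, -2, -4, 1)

rank(A) = 3

Row reduction:
R2 <- R2 - (-2)*R1:  [  0   4  -6  -7 ]
R3 <- R3 - (-5)*R1:  [  0  23  -4  -9 ]
R3 <- R3 - (23/4)*R2:  [     0      0   61/2  125/4 ]
Row echelon form:
[ -1  5     0     -2 ]
[  0  4    -6     -7 ]
[  0  0  61/2  125/4 ]
Nonzero rows / pivot columns: 3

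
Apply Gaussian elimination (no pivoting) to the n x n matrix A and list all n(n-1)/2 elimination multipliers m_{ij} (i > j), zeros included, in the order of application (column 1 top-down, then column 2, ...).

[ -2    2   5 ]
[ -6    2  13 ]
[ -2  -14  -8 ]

multipliers: 3, 1, 4

Forward elimination:
R2 <- R2 - (3)*R1:  [  0  -4  -2 ]
R3 <- R3 - (1)*R1:  [   0  -16  -13 ]
R3 <- R3 - (4)*R2:  [  0   0  -5 ]
Multipliers (in order of application): m_{21} = 3, m_{31} = 1, m_{32} = 4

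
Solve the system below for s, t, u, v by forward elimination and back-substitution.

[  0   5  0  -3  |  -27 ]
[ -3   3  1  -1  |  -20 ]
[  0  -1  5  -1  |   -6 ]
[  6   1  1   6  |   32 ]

Forward elimination on [A|b]:
R1 <-> R2   (pivot in column 1 was zero)
[ -3   3  1  -1  -20 ]
[  0   5  0  -3  -27 ]
[  0  -1  5  -1   -6 ]
[  6   1  1   6   32 ]
R4 <- R4 - (-2)*R1:  [  0   7   3   4  -8 ]
R3 <- R3 - (-1/5)*R2:  [     0      0      5   -8/5  -57/5 ]
R4 <- R4 - (7/5)*R2:  [     0      0      3   41/5  149/5 ]
R4 <- R4 - (3/5)*R3:  [      0       0       0  229/25  916/25 ]
Row echelon form:
[ -3  3  1      -1  |     -20 ]
[  0  5  0      -3  |     -27 ]
[  0  0  5    -8/5  |   -57/5 ]
[  0  0  0  229/25  |  916/25 ]
Back-substitution:
v = (916/25) / (229/25) = 4
u = (-57/5 - (-8/5)*(4)) / 5 = -1
t = (-27 - (-3)*(4)) / 5 = -3
s = (-20 - (3)*(-3) - (1)*(-1) - (-1)*(4)) / -3 = 2

(2, -3, -1, 4)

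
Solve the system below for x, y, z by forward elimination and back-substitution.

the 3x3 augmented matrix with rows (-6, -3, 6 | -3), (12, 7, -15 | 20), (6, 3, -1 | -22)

(-4, -1, -5)

Forward elimination on [A|b]:
R2 <- R2 - (-2)*R1:  [  0   1  -3  14 ]
R3 <- R3 - (-1)*R1:  [   0    0    5  -25 ]
Row echelon form:
[ -6  -3   6  |   -3 ]
[  0   1  -3  |   14 ]
[  0   0   5  |  -25 ]
Back-substitution:
z = (-25) / 5 = -5
y = (14 - (-3)*(-5)) / 1 = -1
x = (-3 - (-3)*(-1) - (6)*(-5)) / -6 = -4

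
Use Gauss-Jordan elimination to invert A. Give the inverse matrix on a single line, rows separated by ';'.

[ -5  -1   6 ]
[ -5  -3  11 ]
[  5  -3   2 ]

inverse = [-27/20 4/5 -7/20; -13/4 2 -5/4; -3/2 1 -1/2]

Gauss-Jordan on [A | I]:
R1 <- (1/-5)*R1:  [    1   1/5  -6/5  |  -1/5     0     0 ]
R2 <- R2 - (-5)*R1:  [  0  -2   5  |  -1   1   0 ]
R3 <- R3 - (5)*R1:  [  0  -4   8  |   1   0   1 ]
R2 <- (1/-2)*R2:  [    0     1  -5/2  |   1/2  -1/2     0 ]
R1 <- R1 - (1/5)*R2:  [     1      0  -7/10  |  -3/10   1/10      0 ]
R3 <- R3 - (-4)*R2:  [  0   0  -2  |   3  -2   1 ]
R3 <- (1/-2)*R3:  [    0     0     1  |  -3/2     1  -1/2 ]
R1 <- R1 - (-7/10)*R3:  [      1       0       0  |  -27/20     4/5   -7/20 ]
R2 <- R2 - (-5/2)*R3:  [     0      1      0  |  -13/4      2   -5/4 ]
Right block of [I | A^{-1}] is the inverse:
[ -27/20  4/5  -7/20 ]
[  -13/4    2   -5/4 ]
[   -3/2    1   -1/2 ]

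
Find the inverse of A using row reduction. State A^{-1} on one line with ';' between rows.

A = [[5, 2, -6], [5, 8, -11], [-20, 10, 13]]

Gauss-Jordan on [A | I]:
R1 <- (1/5)*R1:  [    1   2/5  -6/5  |   1/5     0     0 ]
R2 <- R2 - (5)*R1:  [  0   6  -5  |  -1   1   0 ]
R3 <- R3 - (-20)*R1:  [   0   18  -11  |    4    0    1 ]
R2 <- (1/6)*R2:  [    0     1  -5/6  |  -1/6   1/6     0 ]
R1 <- R1 - (2/5)*R2:  [      1       0  -13/15  |    4/15   -1/15       0 ]
R3 <- R3 - (18)*R2:  [  0   0   4  |   7  -3   1 ]
R3 <- (1/4)*R3:  [    0     0     1  |   7/4  -3/4   1/4 ]
R1 <- R1 - (-13/15)*R3:  [      1       0       0  |  107/60  -43/60   13/60 ]
R2 <- R2 - (-5/6)*R3:  [      0       1       0  |   31/24  -11/24    5/24 ]
Right block of [I | A^{-1}] is the inverse:
[ 107/60  -43/60  13/60 ]
[  31/24  -11/24   5/24 ]
[    7/4    -3/4    1/4 ]

inverse = [107/60 -43/60 13/60; 31/24 -11/24 5/24; 7/4 -3/4 1/4]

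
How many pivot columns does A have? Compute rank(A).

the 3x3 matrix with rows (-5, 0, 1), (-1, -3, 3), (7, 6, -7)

rank(A) = 2

Row reduction:
R2 <- R2 - (1/5)*R1:  [    0    -3  14/5 ]
R3 <- R3 - (-7/5)*R1:  [     0      6  -28/5 ]
R3 <- R3 - (-2)*R2:  [ 0  0  0 ]
Row echelon form:
[ -5   0     1 ]
[  0  -3  14/5 ]
[  0   0     0 ]
Nonzero rows / pivot columns: 2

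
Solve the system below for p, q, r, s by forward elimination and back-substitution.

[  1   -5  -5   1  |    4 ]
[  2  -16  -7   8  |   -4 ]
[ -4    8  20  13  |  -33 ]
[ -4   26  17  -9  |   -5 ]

Forward elimination on [A|b]:
R2 <- R2 - (2)*R1:  [   0   -6    3    6  -12 ]
R3 <- R3 - (-4)*R1:  [   0  -12    0   17  -17 ]
R4 <- R4 - (-4)*R1:  [  0   6  -3  -5  11 ]
R3 <- R3 - (2)*R2:  [  0   0  -6   5   7 ]
R4 <- R4 - (-1)*R2:  [  0   0   0   1  -1 ]
Row echelon form:
[ 1  -5  -5  1  |    4 ]
[ 0  -6   3  6  |  -12 ]
[ 0   0  -6  5  |    7 ]
[ 0   0   0  1  |   -1 ]
Back-substitution:
s = (-1) / 1 = -1
r = (7 - (5)*(-1)) / -6 = -2
q = (-12 - (3)*(-2) - (6)*(-1)) / -6 = 0
p = (4 - (-5)*(0) - (-5)*(-2) - (1)*(-1)) / 1 = -5

(-5, 0, -2, -1)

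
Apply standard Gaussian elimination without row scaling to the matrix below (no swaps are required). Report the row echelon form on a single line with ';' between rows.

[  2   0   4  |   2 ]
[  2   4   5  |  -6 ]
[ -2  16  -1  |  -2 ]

Forward elimination:
R2 <- R2 - (1)*R1:  [  0   4   1  -8 ]
R3 <- R3 - (-1)*R1:  [  0  16   3   0 ]
R3 <- R3 - (4)*R2:  [  0   0  -1  32 ]
Row echelon form:
[ 2  0   4  |   2 ]
[ 0  4   1  |  -8 ]
[ 0  0  -1  |  32 ]

REF = [2 0 4 2; 0 4 1 -8; 0 0 -1 32]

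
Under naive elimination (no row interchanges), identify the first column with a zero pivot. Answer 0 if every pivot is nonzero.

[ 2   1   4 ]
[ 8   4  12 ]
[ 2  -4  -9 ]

first zero-pivot column = 2

Naive forward elimination:
R2 <- R2 - (4)*R1:  [  0   0  -4 ]
R3 <- R3 - (1)*R1:  [   0   -5  -13 ]
Matrix at this point:
[ 2   1    4 ]
[ 0   0   -4 ]
[ 0  -5  -13 ]
Pivot entry (2,2) is zero but row 3 has -5 in column 2 -> naive elimination stops; a row interchange (e.g. R2 <-> R3) would be required here.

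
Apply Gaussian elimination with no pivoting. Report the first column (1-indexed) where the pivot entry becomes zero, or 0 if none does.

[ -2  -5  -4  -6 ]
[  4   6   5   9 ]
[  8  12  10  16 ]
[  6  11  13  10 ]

Naive forward elimination:
R2 <- R2 - (-2)*R1:  [  0  -4  -3  -3 ]
R3 <- R3 - (-4)*R1:  [  0  -8  -6  -8 ]
R4 <- R4 - (-3)*R1:  [  0  -4   1  -8 ]
R3 <- R3 - (2)*R2:  [  0   0   0  -2 ]
R4 <- R4 - (1)*R2:  [  0   0   4  -5 ]
Matrix at this point:
[ -2  -5  -4  -6 ]
[  0  -4  -3  -3 ]
[  0   0   0  -2 ]
[  0   0   4  -5 ]
Pivot entry (3,3) is zero but row 4 has 4 in column 3 -> naive elimination stops; a row interchange (e.g. R3 <-> R4) would be required here.

first zero-pivot column = 3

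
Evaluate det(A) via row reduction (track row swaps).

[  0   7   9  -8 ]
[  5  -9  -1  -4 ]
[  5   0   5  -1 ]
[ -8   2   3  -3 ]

Forward elimination:
R1 <-> R2   (pivot in column 1 was zero)
[  5  -9  -1  -4 ]
[  0   7   9  -8 ]
[  5   0   5  -1 ]
[ -8   2   3  -3 ]
R3 <- R3 - (1)*R1:  [ 0  9  6  3 ]
R4 <- R4 - (-8/5)*R1:  [     0  -62/5    7/5  -47/5 ]
R3 <- R3 - (9/7)*R2:  [     0      0  -39/7   93/7 ]
R4 <- R4 - (-62/35)*R2:  [      0       0  607/35  -165/7 ]
R4 <- R4 - (-607/195)*R3:  [       0        0        0  1156/65 ]
Upper-triangular form:
[ 5  -9     -1       -4 ]
[ 0   7      9       -8 ]
[ 0   0  -39/7     93/7 ]
[ 0   0      0  1156/65 ]
det(A) = (-1)^1 * (5) * (7) * (-39/7) * (1156/65) = 3468  (1 row swap -> sign -1)

det(A) = 3468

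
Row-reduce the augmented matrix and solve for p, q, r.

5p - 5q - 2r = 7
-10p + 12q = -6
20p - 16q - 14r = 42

(3, 2, -1)

Forward elimination on [A|b]:
R2 <- R2 - (-2)*R1:  [  0   2  -4   8 ]
R3 <- R3 - (4)*R1:  [  0   4  -6  14 ]
R3 <- R3 - (2)*R2:  [  0   0   2  -2 ]
Row echelon form:
[ 5  -5  -2  |   7 ]
[ 0   2  -4  |   8 ]
[ 0   0   2  |  -2 ]
Back-substitution:
r = (-2) / 2 = -1
q = (8 - (-4)*(-1)) / 2 = 2
p = (7 - (-5)*(2) - (-2)*(-1)) / 5 = 3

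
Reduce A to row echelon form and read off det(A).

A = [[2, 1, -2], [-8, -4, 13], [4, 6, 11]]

Forward elimination:
R2 <- R2 - (-4)*R1:  [ 0  0  5 ]
R3 <- R3 - (2)*R1:  [  0   4  15 ]
R2 <-> R3   (pivot in column 2 was zero)
[ 2  1  -2 ]
[ 0  4  15 ]
[ 0  0   5 ]
Upper-triangular form:
[ 2  1  -2 ]
[ 0  4  15 ]
[ 0  0   5 ]
det(A) = (-1)^1 * (2) * (4) * (5) = -40  (1 row swap -> sign -1)

det(A) = -40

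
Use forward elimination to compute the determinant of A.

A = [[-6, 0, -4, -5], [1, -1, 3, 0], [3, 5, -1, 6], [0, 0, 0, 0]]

det(A) = 0

Forward elimination:
R2 <- R2 - (-1/6)*R1:  [    0    -1   7/3  -5/6 ]
R3 <- R3 - (-1/2)*R1:  [   0    5   -3  7/2 ]
R3 <- R3 - (-5)*R2:  [    0     0  26/3  -2/3 ]
Upper-triangular form:
[ -6   0    -4    -5 ]
[  0  -1   7/3  -5/6 ]
[  0   0  26/3  -2/3 ]
[  0   0     0     0 ]
det(A) = (-1)^0 * (-6) * (-1) * (26/3) * (0) = 0  (0 row swaps -> sign +1)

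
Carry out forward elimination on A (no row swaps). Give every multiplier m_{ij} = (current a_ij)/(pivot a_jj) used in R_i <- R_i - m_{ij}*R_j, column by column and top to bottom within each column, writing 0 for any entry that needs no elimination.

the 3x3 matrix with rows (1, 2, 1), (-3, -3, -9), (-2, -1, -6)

Forward elimination:
R2 <- R2 - (-3)*R1:  [  0   3  -6 ]
R3 <- R3 - (-2)*R1:  [  0   3  -4 ]
R3 <- R3 - (1)*R2:  [ 0  0  2 ]
Multipliers (in order of application): m_{21} = -3, m_{31} = -2, m_{32} = 1

multipliers: -3, -2, 1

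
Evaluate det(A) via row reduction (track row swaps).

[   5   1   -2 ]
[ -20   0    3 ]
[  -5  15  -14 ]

Forward elimination:
R2 <- R2 - (-4)*R1:  [  0   4  -5 ]
R3 <- R3 - (-1)*R1:  [   0   16  -16 ]
R3 <- R3 - (4)*R2:  [ 0  0  4 ]
Upper-triangular form:
[ 5  1  -2 ]
[ 0  4  -5 ]
[ 0  0   4 ]
det(A) = (-1)^0 * (5) * (4) * (4) = 80  (0 row swaps -> sign +1)

det(A) = 80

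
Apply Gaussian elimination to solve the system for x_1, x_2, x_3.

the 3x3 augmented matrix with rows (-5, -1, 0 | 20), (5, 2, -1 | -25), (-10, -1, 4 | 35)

(-3, -5, 0)

Forward elimination on [A|b]:
R2 <- R2 - (-1)*R1:  [  0   1  -1  -5 ]
R3 <- R3 - (2)*R1:  [  0   1   4  -5 ]
R3 <- R3 - (1)*R2:  [ 0  0  5  0 ]
Row echelon form:
[ -5  -1   0  |  20 ]
[  0   1  -1  |  -5 ]
[  0   0   5  |   0 ]
Back-substitution:
x_3 = (0) / 5 = 0
x_2 = (-5 - (-1)*(0)) / 1 = -5
x_1 = (20 - (-1)*(-5)) / -5 = -3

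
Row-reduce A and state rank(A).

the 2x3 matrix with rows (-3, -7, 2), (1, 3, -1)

Row reduction:
R2 <- R2 - (-1/3)*R1:  [    0   2/3  -1/3 ]
Row echelon form:
[ -3   -7     2 ]
[  0  2/3  -1/3 ]
Nonzero rows / pivot columns: 2

rank(A) = 2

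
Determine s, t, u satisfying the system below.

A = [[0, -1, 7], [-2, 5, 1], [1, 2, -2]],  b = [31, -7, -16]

(-2, -3, 4)

Forward elimination on [A|b]:
R1 <-> R2   (pivot in column 1 was zero)
[ -2   5   1   -7 ]
[  0  -1   7   31 ]
[  1   2  -2  -16 ]
R3 <- R3 - (-1/2)*R1:  [     0    9/2   -3/2  -39/2 ]
R3 <- R3 - (-9/2)*R2:  [   0    0   30  120 ]
Row echelon form:
[ -2   5   1  |   -7 ]
[  0  -1   7  |   31 ]
[  0   0  30  |  120 ]
Back-substitution:
u = (120) / 30 = 4
t = (31 - (7)*(4)) / -1 = -3
s = (-7 - (5)*(-3) - (1)*(4)) / -2 = -2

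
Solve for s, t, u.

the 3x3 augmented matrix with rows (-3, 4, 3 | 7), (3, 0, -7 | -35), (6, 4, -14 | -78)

Forward elimination on [A|b]:
R2 <- R2 - (-1)*R1:  [   0    4   -4  -28 ]
R3 <- R3 - (-2)*R1:  [   0   12   -8  -64 ]
R3 <- R3 - (3)*R2:  [  0   0   4  20 ]
Row echelon form:
[ -3  4   3  |    7 ]
[  0  4  -4  |  -28 ]
[  0  0   4  |   20 ]
Back-substitution:
u = (20) / 4 = 5
t = (-28 - (-4)*(5)) / 4 = -2
s = (7 - (4)*(-2) - (3)*(5)) / -3 = 0

(0, -2, 5)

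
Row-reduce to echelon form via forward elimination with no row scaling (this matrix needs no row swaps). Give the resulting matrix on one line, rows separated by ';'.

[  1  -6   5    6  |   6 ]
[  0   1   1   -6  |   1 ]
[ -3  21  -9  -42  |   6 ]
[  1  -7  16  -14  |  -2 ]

REF = [1 -6 5 6 6; 0 1 1 -6 1; 0 0 3 -6 21; 0 0 0 -2 -91]

Forward elimination:
R3 <- R3 - (-3)*R1:  [   0    3    6  -24   24 ]
R4 <- R4 - (1)*R1:  [   0   -1   11  -20   -8 ]
R3 <- R3 - (3)*R2:  [  0   0   3  -6  21 ]
R4 <- R4 - (-1)*R2:  [   0    0   12  -26   -7 ]
R4 <- R4 - (4)*R3:  [   0    0    0   -2  -91 ]
Row echelon form:
[ 1  -6  5   6  |    6 ]
[ 0   1  1  -6  |    1 ]
[ 0   0  3  -6  |   21 ]
[ 0   0  0  -2  |  -91 ]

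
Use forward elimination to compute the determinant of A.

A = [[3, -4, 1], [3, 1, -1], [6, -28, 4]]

Forward elimination:
R2 <- R2 - (1)*R1:  [  0   5  -2 ]
R3 <- R3 - (2)*R1:  [   0  -20    2 ]
R3 <- R3 - (-4)*R2:  [  0   0  -6 ]
Upper-triangular form:
[ 3  -4   1 ]
[ 0   5  -2 ]
[ 0   0  -6 ]
det(A) = (-1)^0 * (3) * (5) * (-6) = -90  (0 row swaps -> sign +1)

det(A) = -90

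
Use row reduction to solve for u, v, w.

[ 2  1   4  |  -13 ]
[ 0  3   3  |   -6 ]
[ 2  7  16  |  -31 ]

(-4, -1, -1)

Forward elimination on [A|b]:
R3 <- R3 - (1)*R1:  [   0    6   12  -18 ]
R3 <- R3 - (2)*R2:  [  0   0   6  -6 ]
Row echelon form:
[ 2  1  4  |  -13 ]
[ 0  3  3  |   -6 ]
[ 0  0  6  |   -6 ]
Back-substitution:
w = (-6) / 6 = -1
v = (-6 - (3)*(-1)) / 3 = -1
u = (-13 - (1)*(-1) - (4)*(-1)) / 2 = -4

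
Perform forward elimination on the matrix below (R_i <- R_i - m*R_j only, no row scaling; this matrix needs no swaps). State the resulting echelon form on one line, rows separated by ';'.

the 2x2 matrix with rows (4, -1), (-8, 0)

REF = [4 -1; 0 -2]

Forward elimination:
R2 <- R2 - (-2)*R1:  [  0  -2 ]
Row echelon form:
[ 4  -1 ]
[ 0  -2 ]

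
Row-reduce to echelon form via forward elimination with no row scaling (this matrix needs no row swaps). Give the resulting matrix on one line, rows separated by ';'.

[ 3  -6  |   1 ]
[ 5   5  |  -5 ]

REF = [3 -6 1; 0 15 -20/3]

Forward elimination:
R2 <- R2 - (5/3)*R1:  [     0     15  -20/3 ]
Row echelon form:
[ 3  -6  |      1 ]
[ 0  15  |  -20/3 ]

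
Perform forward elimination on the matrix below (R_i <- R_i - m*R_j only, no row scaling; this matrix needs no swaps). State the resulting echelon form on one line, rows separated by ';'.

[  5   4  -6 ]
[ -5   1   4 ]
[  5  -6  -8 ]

REF = [5 4 -6; 0 5 -2; 0 0 -6]

Forward elimination:
R2 <- R2 - (-1)*R1:  [  0   5  -2 ]
R3 <- R3 - (1)*R1:  [   0  -10   -2 ]
R3 <- R3 - (-2)*R2:  [  0   0  -6 ]
Row echelon form:
[ 5  4  -6 ]
[ 0  5  -2 ]
[ 0  0  -6 ]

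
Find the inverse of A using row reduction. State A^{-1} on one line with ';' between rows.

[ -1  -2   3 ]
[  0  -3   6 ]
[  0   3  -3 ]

Gauss-Jordan on [A | I]:
R1 <- (1/-1)*R1:  [  1   2  -3  |  -1   0   0 ]
R2 <- (1/-3)*R2:  [    0     1    -2  |     0  -1/3     0 ]
R1 <- R1 - (2)*R2:  [   1    0    1  |   -1  2/3    0 ]
R3 <- R3 - (3)*R2:  [ 0  0  3  |  0  1  1 ]
R3 <- (1/3)*R3:  [   0    0    1  |    0  1/3  1/3 ]
R1 <- R1 - (1)*R3:  [    1     0     0  |    -1   1/3  -1/3 ]
R2 <- R2 - (-2)*R3:  [   0    1    0  |    0  1/3  2/3 ]
Right block of [I | A^{-1}] is the inverse:
[ -1  1/3  -1/3 ]
[  0  1/3   2/3 ]
[  0  1/3   1/3 ]

inverse = [-1 1/3 -1/3; 0 1/3 2/3; 0 1/3 1/3]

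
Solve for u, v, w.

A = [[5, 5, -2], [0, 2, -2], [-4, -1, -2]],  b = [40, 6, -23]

Forward elimination on [A|b]:
R3 <- R3 - (-4/5)*R1:  [     0      3  -18/5      9 ]
R3 <- R3 - (3/2)*R2:  [    0     0  -3/5     0 ]
Row echelon form:
[ 5  5    -2  |  40 ]
[ 0  2    -2  |   6 ]
[ 0  0  -3/5  |   0 ]
Back-substitution:
w = (0) / (-3/5) = 0
v = (6 - (-2)*(0)) / 2 = 3
u = (40 - (5)*(3) - (-2)*(0)) / 5 = 5

(5, 3, 0)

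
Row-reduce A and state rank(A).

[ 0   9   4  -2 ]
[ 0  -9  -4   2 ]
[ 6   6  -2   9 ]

Row reduction:
R1 <-> R3   (pivot in column 1 was zero)
[ 6   6  -2   9 ]
[ 0  -9  -4   2 ]
[ 0   9   4  -2 ]
R3 <- R3 - (-1)*R2:  [ 0  0  0  0 ]
Row echelon form:
[ 6   6  -2  9 ]
[ 0  -9  -4  2 ]
[ 0   0   0  0 ]
Nonzero rows / pivot columns: 2

rank(A) = 2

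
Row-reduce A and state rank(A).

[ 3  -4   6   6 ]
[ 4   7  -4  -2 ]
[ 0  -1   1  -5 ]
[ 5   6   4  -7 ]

rank(A) = 4

Row reduction:
R2 <- R2 - (4/3)*R1:  [    0  37/3   -12   -10 ]
R4 <- R4 - (5/3)*R1:  [    0  38/3    -6   -17 ]
R3 <- R3 - (-3/37)*R2:  [       0        0     1/37  -215/37 ]
R4 <- R4 - (38/37)*R2:  [       0        0   234/37  -249/37 ]
R4 <- R4 - (234)*R3:  [    0     0     0  1353 ]
Row echelon form:
[ 3    -4     6        6 ]
[ 0  37/3   -12      -10 ]
[ 0     0  1/37  -215/37 ]
[ 0     0     0     1353 ]
Nonzero rows / pivot columns: 4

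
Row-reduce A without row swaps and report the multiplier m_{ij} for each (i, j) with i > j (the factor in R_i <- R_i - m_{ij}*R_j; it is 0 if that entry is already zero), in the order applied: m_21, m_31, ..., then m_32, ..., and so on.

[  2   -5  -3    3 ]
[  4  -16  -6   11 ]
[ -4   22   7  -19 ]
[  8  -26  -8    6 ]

multipliers: 2, -2, 4, -2, 1, 4

Forward elimination:
R2 <- R2 - (2)*R1:  [  0  -6   0   5 ]
R3 <- R3 - (-2)*R1:  [   0   12    1  -13 ]
R4 <- R4 - (4)*R1:  [  0  -6   4  -6 ]
R3 <- R3 - (-2)*R2:  [  0   0   1  -3 ]
R4 <- R4 - (1)*R2:  [   0    0    4  -11 ]
R4 <- R4 - (4)*R3:  [ 0  0  0  1 ]
Multipliers (in order of application): m_{21} = 2, m_{31} = -2, m_{41} = 4, m_{32} = -2, m_{42} = 1, m_{43} = 4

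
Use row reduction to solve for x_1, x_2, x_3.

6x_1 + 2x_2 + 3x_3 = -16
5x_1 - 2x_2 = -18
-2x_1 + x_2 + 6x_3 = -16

(-2, 4, -4)

Forward elimination on [A|b]:
R2 <- R2 - (5/6)*R1:  [     0  -11/3   -5/2  -14/3 ]
R3 <- R3 - (-1/3)*R1:  [     0    5/3      7  -64/3 ]
R3 <- R3 - (-5/11)*R2:  [       0        0   129/22  -258/11 ]
Row echelon form:
[ 6      2       3  |      -16 ]
[ 0  -11/3    -5/2  |    -14/3 ]
[ 0      0  129/22  |  -258/11 ]
Back-substitution:
x_3 = (-258/11) / (129/22) = -4
x_2 = (-14/3 - (-5/2)*(-4)) / (-11/3) = 4
x_1 = (-16 - (2)*(4) - (3)*(-4)) / 6 = -2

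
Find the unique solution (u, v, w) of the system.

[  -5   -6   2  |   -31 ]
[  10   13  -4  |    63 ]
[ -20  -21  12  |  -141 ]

Forward elimination on [A|b]:
R2 <- R2 - (-2)*R1:  [ 0  1  0  1 ]
R3 <- R3 - (4)*R1:  [   0    3    4  -17 ]
R3 <- R3 - (3)*R2:  [   0    0    4  -20 ]
Row echelon form:
[ -5  -6  2  |  -31 ]
[  0   1  0  |    1 ]
[  0   0  4  |  -20 ]
Back-substitution:
w = (-20) / 4 = -5
v = (1) / 1 = 1
u = (-31 - (-6)*(1) - (2)*(-5)) / -5 = 3

(3, 1, -5)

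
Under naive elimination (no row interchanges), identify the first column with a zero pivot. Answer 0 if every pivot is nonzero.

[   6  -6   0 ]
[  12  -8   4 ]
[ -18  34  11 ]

Naive forward elimination:
R2 <- R2 - (2)*R1:  [ 0  4  4 ]
R3 <- R3 - (-3)*R1:  [  0  16  11 ]
R3 <- R3 - (4)*R2:  [  0   0  -5 ]
All pivots nonzero; naive elimination completes without hitting a zero pivot.

first zero-pivot column = 0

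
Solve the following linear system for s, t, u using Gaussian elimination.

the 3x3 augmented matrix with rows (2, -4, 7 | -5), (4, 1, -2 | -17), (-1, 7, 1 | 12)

(-4, 1, 1)

Forward elimination on [A|b]:
R2 <- R2 - (2)*R1:  [   0    9  -16   -7 ]
R3 <- R3 - (-1/2)*R1:  [    0     5   9/2  19/2 ]
R3 <- R3 - (5/9)*R2:  [      0       0  241/18  241/18 ]
Row echelon form:
[ 2  -4       7  |      -5 ]
[ 0   9     -16  |      -7 ]
[ 0   0  241/18  |  241/18 ]
Back-substitution:
u = (241/18) / (241/18) = 1
t = (-7 - (-16)*(1)) / 9 = 1
s = (-5 - (-4)*(1) - (7)*(1)) / 2 = -4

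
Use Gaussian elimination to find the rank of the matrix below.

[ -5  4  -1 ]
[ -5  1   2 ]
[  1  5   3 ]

Row reduction:
R2 <- R2 - (1)*R1:  [  0  -3   3 ]
R3 <- R3 - (-1/5)*R1:  [    0  29/5  14/5 ]
R3 <- R3 - (-29/15)*R2:  [    0     0  43/5 ]
Row echelon form:
[ -5   4    -1 ]
[  0  -3     3 ]
[  0   0  43/5 ]
Nonzero rows / pivot columns: 3

rank(A) = 3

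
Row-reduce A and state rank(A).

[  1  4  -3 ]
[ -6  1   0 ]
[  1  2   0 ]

Row reduction:
R2 <- R2 - (-6)*R1:  [   0   25  -18 ]
R3 <- R3 - (1)*R1:  [  0  -2   3 ]
R3 <- R3 - (-2/25)*R2:  [     0      0  39/25 ]
Row echelon form:
[ 1   4     -3 ]
[ 0  25    -18 ]
[ 0   0  39/25 ]
Nonzero rows / pivot columns: 3

rank(A) = 3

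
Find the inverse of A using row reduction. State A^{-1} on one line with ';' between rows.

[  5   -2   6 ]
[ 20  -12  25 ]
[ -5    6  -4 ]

Gauss-Jordan on [A | I]:
R1 <- (1/5)*R1:  [    1  -2/5   6/5  |   1/5     0     0 ]
R2 <- R2 - (20)*R1:  [  0  -4   1  |  -4   1   0 ]
R3 <- R3 - (-5)*R1:  [ 0  4  2  |  1  0  1 ]
R2 <- (1/-4)*R2:  [    0     1  -1/4  |     1  -1/4     0 ]
R1 <- R1 - (-2/5)*R2:  [     1      0  11/10  |    3/5  -1/10      0 ]
R3 <- R3 - (4)*R2:  [  0   0   3  |  -3   1   1 ]
R3 <- (1/3)*R3:  [   0    0    1  |   -1  1/3  1/3 ]
R1 <- R1 - (11/10)*R3:  [      1       0       0  |   17/10   -7/15  -11/30 ]
R2 <- R2 - (-1/4)*R3:  [    0     1     0  |   3/4  -1/6  1/12 ]
Right block of [I | A^{-1}] is the inverse:
[ 17/10  -7/15  -11/30 ]
[   3/4   -1/6    1/12 ]
[    -1    1/3     1/3 ]

inverse = [17/10 -7/15 -11/30; 3/4 -1/6 1/12; -1 1/3 1/3]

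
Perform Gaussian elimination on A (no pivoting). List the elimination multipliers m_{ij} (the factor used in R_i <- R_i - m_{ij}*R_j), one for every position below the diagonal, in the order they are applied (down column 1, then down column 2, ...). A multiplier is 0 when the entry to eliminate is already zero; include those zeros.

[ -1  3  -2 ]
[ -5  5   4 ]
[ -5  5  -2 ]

multipliers: 5, 5, 1

Forward elimination:
R2 <- R2 - (5)*R1:  [   0  -10   14 ]
R3 <- R3 - (5)*R1:  [   0  -10    8 ]
R3 <- R3 - (1)*R2:  [  0   0  -6 ]
Multipliers (in order of application): m_{21} = 5, m_{31} = 5, m_{32} = 1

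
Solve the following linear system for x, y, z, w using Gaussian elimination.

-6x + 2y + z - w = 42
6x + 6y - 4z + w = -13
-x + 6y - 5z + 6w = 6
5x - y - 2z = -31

(-5, 4, 1, -3)

Forward elimination on [A|b]:
R2 <- R2 - (-1)*R1:  [  0   8  -3   0  29 ]
R3 <- R3 - (1/6)*R1:  [     0   17/3  -31/6   37/6     -1 ]
R4 <- R4 - (-5/6)*R1:  [    0   2/3  -7/6  -5/6     4 ]
R3 <- R3 - (17/24)*R2:  [       0        0   -73/24     37/6  -517/24 ]
R4 <- R4 - (1/12)*R2:  [      0       0  -11/12    -5/6   19/12 ]
R4 <- R4 - (22/73)*R3:  [        0         0         0  -393/146  1179/146 ]
Row echelon form:
[ -6  2       1        -1  |        42 ]
[  0  8      -3         0  |        29 ]
[  0  0  -73/24      37/6  |   -517/24 ]
[  0  0       0  -393/146  |  1179/146 ]
Back-substitution:
w = (1179/146) / (-393/146) = -3
z = (-517/24 - (37/6)*(-3)) / (-73/24) = 1
y = (29 - (-3)*(1)) / 8 = 4
x = (42 - (2)*(4) - (1)*(1) - (-1)*(-3)) / -6 = -5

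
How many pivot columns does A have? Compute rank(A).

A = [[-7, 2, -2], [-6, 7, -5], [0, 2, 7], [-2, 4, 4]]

Row reduction:
R2 <- R2 - (6/7)*R1:  [     0   37/7  -23/7 ]
R4 <- R4 - (2/7)*R1:  [    0  24/7  32/7 ]
R3 <- R3 - (14/37)*R2:  [      0       0  305/37 ]
R4 <- R4 - (24/37)*R2:  [      0       0  248/37 ]
R4 <- R4 - (248/305)*R3:  [ 0  0  0 ]
Row echelon form:
[ -7     2      -2 ]
[  0  37/7   -23/7 ]
[  0     0  305/37 ]
[  0     0       0 ]
Nonzero rows / pivot columns: 3

rank(A) = 3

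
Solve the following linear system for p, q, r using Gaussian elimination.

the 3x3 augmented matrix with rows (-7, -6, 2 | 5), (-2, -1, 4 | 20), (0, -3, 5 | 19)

Forward elimination on [A|b]:
R2 <- R2 - (2/7)*R1:  [     0    5/7   24/7  130/7 ]
R3 <- R3 - (-21/5)*R2:  [    0     0  97/5    97 ]
Row echelon form:
[ -7   -6     2  |      5 ]
[  0  5/7  24/7  |  130/7 ]
[  0    0  97/5  |     97 ]
Back-substitution:
r = (97) / (97/5) = 5
q = (130/7 - (24/7)*(5)) / (5/7) = 2
p = (5 - (-6)*(2) - (2)*(5)) / -7 = -1

(-1, 2, 5)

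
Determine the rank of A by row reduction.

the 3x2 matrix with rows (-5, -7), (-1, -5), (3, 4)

Row reduction:
R2 <- R2 - (1/5)*R1:  [     0  -18/5 ]
R3 <- R3 - (-3/5)*R1:  [    0  -1/5 ]
R3 <- R3 - (1/18)*R2:  [ 0  0 ]
Row echelon form:
[ -5     -7 ]
[  0  -18/5 ]
[  0      0 ]
Nonzero rows / pivot columns: 2

rank(A) = 2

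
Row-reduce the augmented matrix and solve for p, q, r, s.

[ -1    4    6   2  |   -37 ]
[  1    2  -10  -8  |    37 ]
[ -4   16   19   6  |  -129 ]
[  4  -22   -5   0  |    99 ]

(-1, -4, -3, -2)

Forward elimination on [A|b]:
R2 <- R2 - (-1)*R1:  [  0   6  -4  -6   0 ]
R3 <- R3 - (4)*R1:  [  0   0  -5  -2  19 ]
R4 <- R4 - (-4)*R1:  [   0   -6   19    8  -49 ]
R4 <- R4 - (-1)*R2:  [   0    0   15    2  -49 ]
R4 <- R4 - (-3)*R3:  [  0   0   0  -4   8 ]
Row echelon form:
[ -1  4   6   2  |  -37 ]
[  0  6  -4  -6  |    0 ]
[  0  0  -5  -2  |   19 ]
[  0  0   0  -4  |    8 ]
Back-substitution:
s = (8) / -4 = -2
r = (19 - (-2)*(-2)) / -5 = -3
q = (0 - (-4)*(-3) - (-6)*(-2)) / 6 = -4
p = (-37 - (4)*(-4) - (6)*(-3) - (2)*(-2)) / -1 = -1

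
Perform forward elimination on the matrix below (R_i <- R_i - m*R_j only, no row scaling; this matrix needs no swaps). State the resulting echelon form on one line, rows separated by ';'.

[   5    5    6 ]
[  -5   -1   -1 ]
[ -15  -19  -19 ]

REF = [5 5 6; 0 4 5; 0 0 4]

Forward elimination:
R2 <- R2 - (-1)*R1:  [ 0  4  5 ]
R3 <- R3 - (-3)*R1:  [  0  -4  -1 ]
R3 <- R3 - (-1)*R2:  [ 0  0  4 ]
Row echelon form:
[ 5  5  6 ]
[ 0  4  5 ]
[ 0  0  4 ]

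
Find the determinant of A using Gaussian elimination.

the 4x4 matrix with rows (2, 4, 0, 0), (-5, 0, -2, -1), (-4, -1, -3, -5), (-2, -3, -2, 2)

Forward elimination:
R2 <- R2 - (-5/2)*R1:  [  0  10  -2  -1 ]
R3 <- R3 - (-2)*R1:  [  0   7  -3  -5 ]
R4 <- R4 - (-1)*R1:  [  0   1  -2   2 ]
R3 <- R3 - (7/10)*R2:  [      0       0    -8/5  -43/10 ]
R4 <- R4 - (1/10)*R2:  [     0      0   -9/5  21/10 ]
R4 <- R4 - (9/8)*R3:  [      0       0       0  111/16 ]
Upper-triangular form:
[ 2   4     0       0 ]
[ 0  10    -2      -1 ]
[ 0   0  -8/5  -43/10 ]
[ 0   0     0  111/16 ]
det(A) = (-1)^0 * (2) * (10) * (-8/5) * (111/16) = -222  (0 row swaps -> sign +1)

det(A) = -222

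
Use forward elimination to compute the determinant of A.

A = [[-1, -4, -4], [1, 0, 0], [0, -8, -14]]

det(A) = -24

Forward elimination:
R2 <- R2 - (-1)*R1:  [  0  -4  -4 ]
R3 <- R3 - (2)*R2:  [  0   0  -6 ]
Upper-triangular form:
[ -1  -4  -4 ]
[  0  -4  -4 ]
[  0   0  -6 ]
det(A) = (-1)^0 * (-1) * (-4) * (-6) = -24  (0 row swaps -> sign +1)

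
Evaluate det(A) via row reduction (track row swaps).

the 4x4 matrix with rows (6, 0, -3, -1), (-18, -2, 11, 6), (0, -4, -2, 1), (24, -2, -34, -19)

det(A) = 144

Forward elimination:
R2 <- R2 - (-3)*R1:  [  0  -2   2   3 ]
R4 <- R4 - (4)*R1:  [   0   -2  -22  -15 ]
R3 <- R3 - (2)*R2:  [  0   0  -6  -5 ]
R4 <- R4 - (1)*R2:  [   0    0  -24  -18 ]
R4 <- R4 - (4)*R3:  [ 0  0  0  2 ]
Upper-triangular form:
[ 6   0  -3  -1 ]
[ 0  -2   2   3 ]
[ 0   0  -6  -5 ]
[ 0   0   0   2 ]
det(A) = (-1)^0 * (6) * (-2) * (-6) * (2) = 144  (0 row swaps -> sign +1)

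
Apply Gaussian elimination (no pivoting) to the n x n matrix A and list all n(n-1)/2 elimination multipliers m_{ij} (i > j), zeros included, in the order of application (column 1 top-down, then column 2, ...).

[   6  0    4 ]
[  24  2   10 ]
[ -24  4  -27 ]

Forward elimination:
R2 <- R2 - (4)*R1:  [  0   2  -6 ]
R3 <- R3 - (-4)*R1:  [   0    4  -11 ]
R3 <- R3 - (2)*R2:  [ 0  0  1 ]
Multipliers (in order of application): m_{21} = 4, m_{31} = -4, m_{32} = 2

multipliers: 4, -4, 2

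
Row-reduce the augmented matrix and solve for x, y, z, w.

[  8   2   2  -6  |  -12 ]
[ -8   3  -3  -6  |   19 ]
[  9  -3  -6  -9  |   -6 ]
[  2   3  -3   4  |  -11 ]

Forward elimination on [A|b]:
R2 <- R2 - (-1)*R1:  [   0    5   -1  -12    7 ]
R3 <- R3 - (9/8)*R1:  [     0  -21/4  -33/4   -9/4   15/2 ]
R4 <- R4 - (1/4)*R1:  [    0   5/2  -7/2  11/2    -8 ]
R3 <- R3 - (-21/20)*R2:  [       0        0   -93/10  -297/20   297/20 ]
R4 <- R4 - (1/2)*R2:  [     0      0     -3   23/2  -23/2 ]
R4 <- R4 - (10/31)*R3:  [       0        0        0   505/31  -505/31 ]
Row echelon form:
[ 8  2       2       -6  |      -12 ]
[ 0  5      -1      -12  |        7 ]
[ 0  0  -93/10  -297/20  |   297/20 ]
[ 0  0       0   505/31  |  -505/31 ]
Back-substitution:
w = (-505/31) / (505/31) = -1
z = (297/20 - (-297/20)*(-1)) / (-93/10) = 0
y = (7 - (-1)*(0) - (-12)*(-1)) / 5 = -1
x = (-12 - (2)*(-1) - (2)*(0) - (-6)*(-1)) / 8 = -2

(-2, -1, 0, -1)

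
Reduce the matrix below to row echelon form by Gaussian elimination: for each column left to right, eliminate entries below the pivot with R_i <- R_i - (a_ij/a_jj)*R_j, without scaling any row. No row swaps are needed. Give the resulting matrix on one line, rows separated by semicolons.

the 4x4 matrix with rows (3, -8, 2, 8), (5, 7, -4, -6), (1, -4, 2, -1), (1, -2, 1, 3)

Forward elimination:
R2 <- R2 - (5/3)*R1:  [     0   61/3  -22/3  -58/3 ]
R3 <- R3 - (1/3)*R1:  [     0   -4/3    4/3  -11/3 ]
R4 <- R4 - (1/3)*R1:  [   0  2/3  1/3  1/3 ]
R3 <- R3 - (-4/61)*R2:  [       0        0    52/61  -301/61 ]
R4 <- R4 - (2/61)*R2:  [     0      0  35/61  59/61 ]
R4 <- R4 - (35/52)*R3:  [      0       0       0  223/52 ]
Row echelon form:
[ 3    -8      2        8 ]
[ 0  61/3  -22/3    -58/3 ]
[ 0     0  52/61  -301/61 ]
[ 0     0      0   223/52 ]

REF = [3 -8 2 8; 0 61/3 -22/3 -58/3; 0 0 52/61 -301/61; 0 0 0 223/52]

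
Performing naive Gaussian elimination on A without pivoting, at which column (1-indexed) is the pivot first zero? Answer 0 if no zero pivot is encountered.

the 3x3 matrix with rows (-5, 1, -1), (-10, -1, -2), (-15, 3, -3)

first zero-pivot column = 3

Naive forward elimination:
R2 <- R2 - (2)*R1:  [  0  -3   0 ]
R3 <- R3 - (3)*R1:  [ 0  0  0 ]
Matrix at this point:
[ -5   1  -1 ]
[  0  -3   0 ]
[  0   0   0 ]
Pivot entry (3,3) in the last row is zero and there are no rows below to swap with -> zero pivot in column 3 (A is singular).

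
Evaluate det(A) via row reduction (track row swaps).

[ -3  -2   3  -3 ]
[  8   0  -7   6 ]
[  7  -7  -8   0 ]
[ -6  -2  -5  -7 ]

det(A) = -357

Forward elimination:
R2 <- R2 - (-8/3)*R1:  [     0  -16/3      1     -2 ]
R3 <- R3 - (-7/3)*R1:  [     0  -35/3     -1     -7 ]
R4 <- R4 - (2)*R1:  [   0    2  -11   -1 ]
R3 <- R3 - (35/16)*R2:  [      0       0  -51/16   -21/8 ]
R4 <- R4 - (-3/8)*R2:  [     0      0  -85/8   -7/4 ]
R4 <- R4 - (10/3)*R3:  [ 0  0  0  7 ]
Upper-triangular form:
[ -3     -2       3     -3 ]
[  0  -16/3       1     -2 ]
[  0      0  -51/16  -21/8 ]
[  0      0       0      7 ]
det(A) = (-1)^0 * (-3) * (-16/3) * (-51/16) * (7) = -357  (0 row swaps -> sign +1)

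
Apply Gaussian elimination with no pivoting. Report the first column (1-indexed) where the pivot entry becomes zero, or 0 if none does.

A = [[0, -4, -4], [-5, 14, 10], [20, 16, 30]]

first zero-pivot column = 1

Naive forward elimination:
Pivot entry (1,1) is zero but row 2 has -5 in column 1 -> naive elimination stops; a row interchange (e.g. R1 <-> R2) would be required here.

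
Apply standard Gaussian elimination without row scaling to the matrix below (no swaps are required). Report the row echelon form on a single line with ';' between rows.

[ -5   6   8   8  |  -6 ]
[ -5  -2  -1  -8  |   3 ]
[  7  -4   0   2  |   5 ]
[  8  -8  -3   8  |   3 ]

Forward elimination:
R2 <- R2 - (1)*R1:  [   0   -8   -9  -16    9 ]
R3 <- R3 - (-7/5)*R1:  [     0   22/5   56/5   66/5  -17/5 ]
R4 <- R4 - (-8/5)*R1:  [     0    8/5   49/5  104/5  -33/5 ]
R3 <- R3 - (-11/20)*R2:  [     0      0   25/4   22/5  31/20 ]
R4 <- R4 - (-1/5)*R2:  [     0      0      8   88/5  -24/5 ]
R4 <- R4 - (32/25)*R3:  [        0         0         0  1496/125  -848/125 ]
Row echelon form:
[ -5   6     8         8  |        -6 ]
[  0  -8    -9       -16  |         9 ]
[  0   0  25/4      22/5  |     31/20 ]
[  0   0     0  1496/125  |  -848/125 ]

REF = [-5 6 8 8 -6; 0 -8 -9 -16 9; 0 0 25/4 22/5 31/20; 0 0 0 1496/125 -848/125]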